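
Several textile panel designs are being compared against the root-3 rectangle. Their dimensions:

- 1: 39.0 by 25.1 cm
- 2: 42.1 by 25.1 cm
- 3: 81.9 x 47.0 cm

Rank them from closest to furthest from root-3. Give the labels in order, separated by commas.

3, 2, 1

1: 39.0/25.1 ≈ 1.554 → |1.554 − 1.732| = 0.178
2: 42.1/25.1 ≈ 1.677 → |1.677 − 1.732| = 0.055
3: 81.9/47.0 ≈ 1.743 → |1.743 − 1.732| = 0.011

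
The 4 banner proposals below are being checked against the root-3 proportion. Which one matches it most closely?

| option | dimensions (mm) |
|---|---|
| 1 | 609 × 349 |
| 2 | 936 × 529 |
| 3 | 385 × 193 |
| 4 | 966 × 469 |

Target root-3 ≈ 1.732.
1: 1.745 (Δ0.013)  2: 1.769 (Δ0.037)  3: 1.995 (Δ0.263)  4: 2.060 (Δ0.328)

1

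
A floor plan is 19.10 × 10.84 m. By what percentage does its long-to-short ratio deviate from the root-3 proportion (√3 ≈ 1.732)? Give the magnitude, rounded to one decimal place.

1.7%

Ratio = 19.10 / 10.84 ≈ 1.7620.
Ideal root-3 ≈ 1.7321. |1.7620 − 1.7321| / 1.7321 ≈ 1.73% → 1.7%.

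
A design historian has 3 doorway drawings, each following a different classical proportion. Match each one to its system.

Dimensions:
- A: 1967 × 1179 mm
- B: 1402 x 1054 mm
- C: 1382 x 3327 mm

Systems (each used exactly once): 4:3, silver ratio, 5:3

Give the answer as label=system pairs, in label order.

Ratios: A ≈ 1.668; B ≈ 1.330; C ≈ 2.407.
Targets: 4:3 ≈ 1.333; silver ratio ≈ 2.414; 5:3 ≈ 1.667.

A=5:3, B=4:3, C=silver ratio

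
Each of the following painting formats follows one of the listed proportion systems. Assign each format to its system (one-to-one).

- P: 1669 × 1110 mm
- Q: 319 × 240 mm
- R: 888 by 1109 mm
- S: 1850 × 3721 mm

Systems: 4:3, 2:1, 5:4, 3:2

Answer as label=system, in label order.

P=3:2, Q=4:3, R=5:4, S=2:1

P = 1669/1110 ≈ 1.504 → 3:2 (1.500)
Q = 319/240 ≈ 1.329 → 4:3 (1.333)
R = 1109/888 ≈ 1.249 → 5:4 (1.250)
S = 3721/1850 ≈ 2.011 → 2:1 (2.000)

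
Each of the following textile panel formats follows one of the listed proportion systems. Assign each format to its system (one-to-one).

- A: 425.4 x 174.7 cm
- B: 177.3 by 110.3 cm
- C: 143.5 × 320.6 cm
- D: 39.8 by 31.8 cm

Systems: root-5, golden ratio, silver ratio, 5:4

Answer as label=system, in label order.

A = 425.4/174.7 ≈ 2.435 → silver ratio (2.414)
B = 177.3/110.3 ≈ 1.607 → golden ratio (1.618)
C = 320.6/143.5 ≈ 2.234 → root-5 (2.236)
D = 39.8/31.8 ≈ 1.252 → 5:4 (1.250)

A=silver ratio, B=golden ratio, C=root-5, D=5:4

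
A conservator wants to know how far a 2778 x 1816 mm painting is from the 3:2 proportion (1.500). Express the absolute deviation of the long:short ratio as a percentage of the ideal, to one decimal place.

Ratio = 2778 / 1816 ≈ 1.5297.
Ideal 3:2 = 1.5000. |1.5297 − 1.5000| / 1.5000 ≈ 1.98% → 2.0%.

2.0%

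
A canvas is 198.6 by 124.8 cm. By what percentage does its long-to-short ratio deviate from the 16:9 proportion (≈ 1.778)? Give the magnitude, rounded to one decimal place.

Ratio = 198.6 / 124.8 ≈ 1.5913.
Ideal 16:9 ≈ 1.7778. |1.5913 − 1.7778| / 1.7778 ≈ 10.49% → 10.5%.

10.5%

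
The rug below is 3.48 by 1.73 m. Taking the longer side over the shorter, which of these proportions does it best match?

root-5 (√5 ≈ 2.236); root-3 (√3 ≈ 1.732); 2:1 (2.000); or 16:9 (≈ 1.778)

Ratio = 3.48 / 1.73 ≈ 2.012.
Distances: root-5 2.236 (Δ 0.224); root-3 1.732 (Δ 0.280); 2:1 2.000 (Δ 0.012); 16:9 1.778 (Δ 0.234).

2:1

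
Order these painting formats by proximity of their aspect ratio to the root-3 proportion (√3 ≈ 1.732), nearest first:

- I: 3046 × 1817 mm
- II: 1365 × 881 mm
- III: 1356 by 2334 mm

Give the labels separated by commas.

Ratios: I = 3046 / 1817 ≈ 1.676; II = 1365 / 881 ≈ 1.549; III = 2334 / 1356 ≈ 1.721.
|Δ from 1.732|: I 0.056; II 0.183; III 0.011.

III, I, II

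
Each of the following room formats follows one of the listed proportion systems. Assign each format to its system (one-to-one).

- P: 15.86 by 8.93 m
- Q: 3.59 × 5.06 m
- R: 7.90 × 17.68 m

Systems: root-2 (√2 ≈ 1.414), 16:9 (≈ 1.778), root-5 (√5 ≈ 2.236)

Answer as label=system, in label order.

P = 15.86/8.93 ≈ 1.776 → 16:9 (1.778)
Q = 5.06/3.59 ≈ 1.409 → root-2 (1.414)
R = 17.68/7.90 ≈ 2.238 → root-5 (2.236)

P=16:9, Q=root-2, R=root-5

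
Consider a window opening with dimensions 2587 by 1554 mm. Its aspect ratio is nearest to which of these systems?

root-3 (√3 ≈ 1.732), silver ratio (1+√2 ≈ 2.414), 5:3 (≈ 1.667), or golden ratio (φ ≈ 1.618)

Ratio = 2587 / 1554 ≈ 1.665.
Distances: root-3 1.732 (Δ 0.067); silver ratio 2.414 (Δ 0.749); 5:3 1.667 (Δ 0.002); golden ratio 1.618 (Δ 0.047).

5:3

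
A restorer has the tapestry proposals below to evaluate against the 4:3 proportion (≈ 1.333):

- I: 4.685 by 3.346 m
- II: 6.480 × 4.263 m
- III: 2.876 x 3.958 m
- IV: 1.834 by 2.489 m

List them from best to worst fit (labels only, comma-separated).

IV, III, I, II

Ratios: I = 4.685 / 3.346 ≈ 1.400; II = 6.480 / 4.263 ≈ 1.520; III = 3.958 / 2.876 ≈ 1.376; IV = 2.489 / 1.834 ≈ 1.357.
|Δ from 1.333|: I 0.067; II 0.187; III 0.043; IV 0.024.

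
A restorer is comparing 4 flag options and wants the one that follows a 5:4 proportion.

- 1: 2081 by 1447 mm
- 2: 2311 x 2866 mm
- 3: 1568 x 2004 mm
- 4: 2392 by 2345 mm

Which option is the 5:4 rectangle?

Ratios (long/short): 1 ≈ 1.438; 2 ≈ 1.240; 3 ≈ 1.278; 4 ≈ 1.020.
5:4 ≈ 1.250; option 2 is nearest (Δ 0.010).

2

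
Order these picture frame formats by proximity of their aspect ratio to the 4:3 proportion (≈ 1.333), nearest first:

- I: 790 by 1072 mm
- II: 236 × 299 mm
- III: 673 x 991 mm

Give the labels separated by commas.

I, II, III

I: 1072/790 ≈ 1.357 → |1.357 − 1.333| = 0.024
II: 299/236 ≈ 1.267 → |1.267 − 1.333| = 0.066
III: 991/673 ≈ 1.473 → |1.473 − 1.333| = 0.140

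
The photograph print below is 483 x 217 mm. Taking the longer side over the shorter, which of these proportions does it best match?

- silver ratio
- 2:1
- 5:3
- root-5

483/217 ≈ 2.226. Nearest candidates are root-5 (2.236, off by 0.010) and silver ratio (2.414, off by 0.188).

root-5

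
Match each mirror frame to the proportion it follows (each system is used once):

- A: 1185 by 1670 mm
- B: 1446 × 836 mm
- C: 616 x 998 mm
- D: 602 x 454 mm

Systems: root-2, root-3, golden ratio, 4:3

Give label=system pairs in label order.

A=root-2, B=root-3, C=golden ratio, D=4:3

Ratios: A ≈ 1.409; B ≈ 1.730; C ≈ 1.620; D ≈ 1.326.
Targets: root-2 ≈ 1.414; root-3 ≈ 1.732; golden ratio ≈ 1.618; 4:3 ≈ 1.333.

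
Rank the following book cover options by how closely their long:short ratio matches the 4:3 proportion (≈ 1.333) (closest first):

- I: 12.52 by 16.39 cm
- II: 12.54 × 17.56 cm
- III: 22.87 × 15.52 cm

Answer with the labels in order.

I, II, III

I: 16.39/12.52 ≈ 1.309 → |1.309 − 1.333| = 0.024
II: 17.56/12.54 ≈ 1.400 → |1.400 − 1.333| = 0.067
III: 22.87/15.52 ≈ 1.474 → |1.474 − 1.333| = 0.141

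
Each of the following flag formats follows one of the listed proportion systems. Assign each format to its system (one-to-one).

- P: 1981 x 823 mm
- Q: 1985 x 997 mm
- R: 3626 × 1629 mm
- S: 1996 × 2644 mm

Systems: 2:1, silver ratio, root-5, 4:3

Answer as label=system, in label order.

P=silver ratio, Q=2:1, R=root-5, S=4:3

Ratios: P ≈ 2.407; Q ≈ 1.991; R ≈ 2.226; S ≈ 1.325.
Targets: 2:1 ≈ 2.000; silver ratio ≈ 2.414; root-5 ≈ 2.236; 4:3 ≈ 1.333.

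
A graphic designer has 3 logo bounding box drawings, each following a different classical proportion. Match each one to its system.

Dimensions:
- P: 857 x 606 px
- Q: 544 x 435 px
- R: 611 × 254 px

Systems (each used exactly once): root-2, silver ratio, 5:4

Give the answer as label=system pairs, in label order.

P=root-2, Q=5:4, R=silver ratio

P = 857/606 ≈ 1.414 → root-2 (1.414)
Q = 544/435 ≈ 1.251 → 5:4 (1.250)
R = 611/254 ≈ 2.406 → silver ratio (2.414)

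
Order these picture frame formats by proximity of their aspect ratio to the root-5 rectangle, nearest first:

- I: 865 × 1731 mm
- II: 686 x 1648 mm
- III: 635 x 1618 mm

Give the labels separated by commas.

II, I, III

Ratios: I = 1731 / 865 ≈ 2.001; II = 1648 / 686 ≈ 2.402; III = 1618 / 635 ≈ 2.548.
|Δ from 2.236|: I 0.235; II 0.166; III 0.312.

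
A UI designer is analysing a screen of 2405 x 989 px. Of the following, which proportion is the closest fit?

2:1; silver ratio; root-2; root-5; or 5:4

silver ratio

Ratio = 2405 / 989 ≈ 2.432.
Distances: 2:1 2.000 (Δ 0.432); silver ratio 2.414 (Δ 0.018); root-2 1.414 (Δ 1.018); root-5 2.236 (Δ 0.196); 5:4 1.250 (Δ 1.182).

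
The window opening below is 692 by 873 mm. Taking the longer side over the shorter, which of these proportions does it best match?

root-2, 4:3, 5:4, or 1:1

873/692 ≈ 1.262. Nearest candidates are 5:4 (1.250, off by 0.012) and 4:3 (1.333, off by 0.071).

5:4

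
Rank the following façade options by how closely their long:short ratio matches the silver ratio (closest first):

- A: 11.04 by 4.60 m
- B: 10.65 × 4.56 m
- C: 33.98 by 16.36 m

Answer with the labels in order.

A, B, C

A: 11.04/4.60 ≈ 2.400 → |2.400 − 2.414| = 0.014
B: 10.65/4.56 ≈ 2.336 → |2.336 − 2.414| = 0.078
C: 33.98/16.36 ≈ 2.077 → |2.077 − 2.414| = 0.337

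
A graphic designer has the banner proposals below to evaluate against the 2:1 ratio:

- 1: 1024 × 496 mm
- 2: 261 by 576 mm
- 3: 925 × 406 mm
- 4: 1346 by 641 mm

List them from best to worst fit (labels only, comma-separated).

1, 4, 2, 3

1: 1024/496 ≈ 2.065 → |2.065 − 2.000| = 0.065
2: 576/261 ≈ 2.207 → |2.207 − 2.000| = 0.207
3: 925/406 ≈ 2.278 → |2.278 − 2.000| = 0.278
4: 1346/641 ≈ 2.100 → |2.100 − 2.000| = 0.100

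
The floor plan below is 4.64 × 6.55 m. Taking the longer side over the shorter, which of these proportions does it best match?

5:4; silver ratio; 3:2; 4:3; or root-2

6.55/4.64 ≈ 1.412. Nearest candidates are root-2 (1.414, off by 0.002) and 4:3 (1.333, off by 0.079).

root-2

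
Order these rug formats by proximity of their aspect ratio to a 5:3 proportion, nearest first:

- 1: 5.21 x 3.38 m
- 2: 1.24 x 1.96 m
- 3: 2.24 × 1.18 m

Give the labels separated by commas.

1: 5.21/3.38 ≈ 1.541 → |1.541 − 1.667| = 0.126
2: 1.96/1.24 ≈ 1.581 → |1.581 − 1.667| = 0.086
3: 2.24/1.18 ≈ 1.898 → |1.898 − 1.667| = 0.231

2, 1, 3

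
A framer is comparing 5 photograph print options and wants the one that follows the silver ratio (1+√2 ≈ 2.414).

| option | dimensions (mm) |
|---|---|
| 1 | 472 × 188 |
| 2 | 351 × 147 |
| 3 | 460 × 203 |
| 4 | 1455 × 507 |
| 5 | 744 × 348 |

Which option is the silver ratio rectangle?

Target silver ratio ≈ 2.414.
1: 2.511 (Δ0.097)  2: 2.388 (Δ0.026)  3: 2.266 (Δ0.148)  4: 2.870 (Δ0.456)  5: 2.138 (Δ0.276)

2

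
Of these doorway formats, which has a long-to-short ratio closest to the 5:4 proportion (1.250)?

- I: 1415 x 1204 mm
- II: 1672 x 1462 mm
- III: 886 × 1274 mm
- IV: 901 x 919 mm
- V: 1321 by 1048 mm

Ratios (long/short): I ≈ 1.175; II ≈ 1.144; III ≈ 1.438; IV ≈ 1.020; V ≈ 1.260.
5:4 ≈ 1.250; option V is nearest (Δ 0.010).

V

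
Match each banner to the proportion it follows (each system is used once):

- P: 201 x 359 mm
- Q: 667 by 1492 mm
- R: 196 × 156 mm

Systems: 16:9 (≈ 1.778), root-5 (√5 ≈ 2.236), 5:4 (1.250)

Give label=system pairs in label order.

P=16:9, Q=root-5, R=5:4

P = 359/201 ≈ 1.786 → 16:9 (1.778)
Q = 1492/667 ≈ 2.237 → root-5 (2.236)
R = 196/156 ≈ 1.256 → 5:4 (1.250)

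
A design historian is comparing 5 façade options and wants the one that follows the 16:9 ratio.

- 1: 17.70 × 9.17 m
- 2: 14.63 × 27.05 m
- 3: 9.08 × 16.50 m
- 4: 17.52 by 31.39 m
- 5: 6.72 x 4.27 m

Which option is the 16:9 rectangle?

4

Ratios (long/short): 1 ≈ 1.930; 2 ≈ 1.849; 3 ≈ 1.817; 4 ≈ 1.792; 5 ≈ 1.574.
16:9 ≈ 1.778; option 4 is nearest (Δ 0.014).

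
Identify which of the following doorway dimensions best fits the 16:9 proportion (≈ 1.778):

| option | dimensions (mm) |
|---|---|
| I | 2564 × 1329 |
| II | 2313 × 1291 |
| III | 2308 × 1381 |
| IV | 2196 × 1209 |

II

Target 16:9 ≈ 1.778.
I: 1.929 (Δ0.151)  II: 1.792 (Δ0.014)  III: 1.671 (Δ0.107)  IV: 1.816 (Δ0.038)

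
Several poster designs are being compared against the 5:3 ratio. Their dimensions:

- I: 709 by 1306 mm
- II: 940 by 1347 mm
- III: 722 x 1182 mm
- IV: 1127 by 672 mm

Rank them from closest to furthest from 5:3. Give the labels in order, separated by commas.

IV, III, I, II

Ratios: I = 1306 / 709 ≈ 1.842; II = 1347 / 940 ≈ 1.433; III = 1182 / 722 ≈ 1.637; IV = 1127 / 672 ≈ 1.677.
|Δ from 1.667|: I 0.175; II 0.234; III 0.030; IV 0.010.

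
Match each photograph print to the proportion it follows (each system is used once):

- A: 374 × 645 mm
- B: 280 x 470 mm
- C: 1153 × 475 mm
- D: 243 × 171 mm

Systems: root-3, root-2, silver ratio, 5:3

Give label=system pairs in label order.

A=root-3, B=5:3, C=silver ratio, D=root-2

A = 645/374 ≈ 1.725 → root-3 (1.732)
B = 470/280 ≈ 1.679 → 5:3 (1.667)
C = 1153/475 ≈ 2.427 → silver ratio (2.414)
D = 243/171 ≈ 1.421 → root-2 (1.414)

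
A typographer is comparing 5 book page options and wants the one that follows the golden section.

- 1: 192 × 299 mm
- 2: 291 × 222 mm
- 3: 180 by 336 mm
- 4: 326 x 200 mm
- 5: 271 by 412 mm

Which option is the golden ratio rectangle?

Ratios (long/short): 1 ≈ 1.557; 2 ≈ 1.311; 3 ≈ 1.867; 4 ≈ 1.630; 5 ≈ 1.520.
golden ratio ≈ 1.618; option 4 is nearest (Δ 0.012).

4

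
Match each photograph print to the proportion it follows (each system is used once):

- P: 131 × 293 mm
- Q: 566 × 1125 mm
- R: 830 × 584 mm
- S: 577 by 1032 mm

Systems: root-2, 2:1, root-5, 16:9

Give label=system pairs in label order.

P = 293/131 ≈ 2.237 → root-5 (2.236)
Q = 1125/566 ≈ 1.988 → 2:1 (2.000)
R = 830/584 ≈ 1.421 → root-2 (1.414)
S = 1032/577 ≈ 1.789 → 16:9 (1.778)

P=root-5, Q=2:1, R=root-2, S=16:9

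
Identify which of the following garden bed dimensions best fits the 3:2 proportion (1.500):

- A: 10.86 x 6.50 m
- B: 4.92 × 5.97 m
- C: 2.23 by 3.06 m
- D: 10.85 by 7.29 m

D

Target 3:2 ≈ 1.500.
A: 1.671 (Δ0.171)  B: 1.213 (Δ0.287)  C: 1.372 (Δ0.128)  D: 1.488 (Δ0.012)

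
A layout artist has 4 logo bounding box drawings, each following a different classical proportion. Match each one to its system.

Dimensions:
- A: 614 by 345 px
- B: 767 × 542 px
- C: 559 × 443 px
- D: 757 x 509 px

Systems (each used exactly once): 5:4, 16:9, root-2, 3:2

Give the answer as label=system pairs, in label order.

A=16:9, B=root-2, C=5:4, D=3:2

A = 614/345 ≈ 1.780 → 16:9 (1.778)
B = 767/542 ≈ 1.415 → root-2 (1.414)
C = 559/443 ≈ 1.262 → 5:4 (1.250)
D = 757/509 ≈ 1.487 → 3:2 (1.500)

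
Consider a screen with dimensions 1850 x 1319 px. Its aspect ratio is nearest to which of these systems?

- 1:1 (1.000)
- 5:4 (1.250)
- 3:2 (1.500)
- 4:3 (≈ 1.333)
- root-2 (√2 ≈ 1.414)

Ratio = 1850 / 1319 ≈ 1.403.
Distances: 1:1 1.000 (Δ 0.403); 5:4 1.250 (Δ 0.153); 3:2 1.500 (Δ 0.097); 4:3 1.333 (Δ 0.070); root-2 1.414 (Δ 0.011).

root-2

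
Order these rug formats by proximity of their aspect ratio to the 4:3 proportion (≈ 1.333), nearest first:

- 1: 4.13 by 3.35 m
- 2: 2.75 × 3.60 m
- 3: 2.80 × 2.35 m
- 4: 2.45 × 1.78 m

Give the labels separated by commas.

1: 4.13/3.35 ≈ 1.233 → |1.233 − 1.333| = 0.100
2: 3.60/2.75 ≈ 1.309 → |1.309 − 1.333| = 0.024
3: 2.80/2.35 ≈ 1.191 → |1.191 − 1.333| = 0.142
4: 2.45/1.78 ≈ 1.376 → |1.376 − 1.333| = 0.043

2, 4, 1, 3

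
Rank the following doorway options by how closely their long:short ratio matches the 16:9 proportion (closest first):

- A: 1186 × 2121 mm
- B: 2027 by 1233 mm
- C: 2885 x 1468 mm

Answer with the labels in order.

A: 2121/1186 ≈ 1.788 → |1.788 − 1.778| = 0.010
B: 2027/1233 ≈ 1.644 → |1.644 − 1.778| = 0.134
C: 2885/1468 ≈ 1.965 → |1.965 − 1.778| = 0.187

A, B, C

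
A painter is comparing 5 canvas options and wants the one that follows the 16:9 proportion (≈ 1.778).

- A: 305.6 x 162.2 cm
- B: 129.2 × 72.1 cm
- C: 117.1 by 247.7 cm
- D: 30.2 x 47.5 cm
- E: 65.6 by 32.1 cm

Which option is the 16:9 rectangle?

B

Ratios (long/short): A ≈ 1.884; B ≈ 1.792; C ≈ 2.115; D ≈ 1.573; E ≈ 2.044.
16:9 ≈ 1.778; option B is nearest (Δ 0.014).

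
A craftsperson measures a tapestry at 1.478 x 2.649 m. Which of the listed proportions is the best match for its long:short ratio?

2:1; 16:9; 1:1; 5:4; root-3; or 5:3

Ratio = 2.649 / 1.478 ≈ 1.792.
Distances: 2:1 2.000 (Δ 0.208); 16:9 1.778 (Δ 0.014); 1:1 1.000 (Δ 0.792); 5:4 1.250 (Δ 0.542); root-3 1.732 (Δ 0.060); 5:3 1.667 (Δ 0.125).

16:9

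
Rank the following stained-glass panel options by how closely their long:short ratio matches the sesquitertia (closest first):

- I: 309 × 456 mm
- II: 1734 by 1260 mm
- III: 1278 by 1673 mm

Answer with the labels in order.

Ratios: I = 456 / 309 ≈ 1.476; II = 1734 / 1260 ≈ 1.376; III = 1673 / 1278 ≈ 1.309.
|Δ from 1.333|: I 0.143; II 0.043; III 0.024.

III, II, I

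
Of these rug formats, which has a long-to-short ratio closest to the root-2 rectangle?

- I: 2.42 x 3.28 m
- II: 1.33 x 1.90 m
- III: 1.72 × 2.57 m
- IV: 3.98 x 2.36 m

Target root-2 ≈ 1.414.
I: 1.355 (Δ0.059)  II: 1.429 (Δ0.015)  III: 1.494 (Δ0.080)  IV: 1.686 (Δ0.272)

II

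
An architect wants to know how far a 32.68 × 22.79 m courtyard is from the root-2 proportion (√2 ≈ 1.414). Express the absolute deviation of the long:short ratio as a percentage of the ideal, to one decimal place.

Ratio = 32.68 / 22.79 ≈ 1.4340.
Ideal root-2 ≈ 1.4142. |1.4340 − 1.4142| / 1.4142 ≈ 1.40% → 1.4%.

1.4%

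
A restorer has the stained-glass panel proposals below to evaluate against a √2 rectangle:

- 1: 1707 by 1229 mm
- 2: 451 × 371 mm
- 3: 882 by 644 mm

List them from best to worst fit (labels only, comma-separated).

Ratios: 1 = 1707 / 1229 ≈ 1.389; 2 = 451 / 371 ≈ 1.216; 3 = 882 / 644 ≈ 1.370.
|Δ from 1.414|: 1 0.025; 2 0.198; 3 0.044.

1, 3, 2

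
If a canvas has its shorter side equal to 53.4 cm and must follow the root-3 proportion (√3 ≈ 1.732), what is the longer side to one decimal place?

root-3 ≈ 1.73205.
Longer side = 53.4 × 1.73205 ≈ 92.491 → 92.5 cm.

92.5 cm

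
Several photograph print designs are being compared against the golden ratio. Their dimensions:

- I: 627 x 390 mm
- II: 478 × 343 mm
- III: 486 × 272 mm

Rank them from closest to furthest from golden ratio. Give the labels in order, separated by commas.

I, III, II

Ratios: I = 627 / 390 ≈ 1.608; II = 478 / 343 ≈ 1.394; III = 486 / 272 ≈ 1.787.
|Δ from 1.618|: I 0.010; II 0.224; III 0.169.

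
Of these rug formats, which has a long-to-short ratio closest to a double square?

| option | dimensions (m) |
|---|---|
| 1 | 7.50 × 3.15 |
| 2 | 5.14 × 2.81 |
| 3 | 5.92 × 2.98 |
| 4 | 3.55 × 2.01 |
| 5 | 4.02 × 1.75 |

Ratios (long/short): 1 ≈ 2.381; 2 ≈ 1.829; 3 ≈ 1.987; 4 ≈ 1.766; 5 ≈ 2.297.
2:1 ≈ 2.000; option 3 is nearest (Δ 0.013).

3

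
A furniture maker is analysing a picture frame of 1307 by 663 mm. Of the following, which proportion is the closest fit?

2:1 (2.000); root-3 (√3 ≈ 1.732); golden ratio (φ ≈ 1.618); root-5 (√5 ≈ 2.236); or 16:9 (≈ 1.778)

2:1

1307/663 ≈ 1.971. Nearest candidates are 2:1 (2.000, off by 0.029) and 16:9 (1.778, off by 0.193).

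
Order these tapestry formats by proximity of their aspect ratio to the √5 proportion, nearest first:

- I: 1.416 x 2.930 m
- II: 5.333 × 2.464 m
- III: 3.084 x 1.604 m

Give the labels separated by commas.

II, I, III

I: 2.930/1.416 ≈ 2.069 → |2.069 − 2.236| = 0.167
II: 5.333/2.464 ≈ 2.164 → |2.164 − 2.236| = 0.072
III: 3.084/1.604 ≈ 1.923 → |1.923 − 2.236| = 0.313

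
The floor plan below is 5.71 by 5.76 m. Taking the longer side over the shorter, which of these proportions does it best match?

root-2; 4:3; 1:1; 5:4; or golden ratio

Ratio = 5.76 / 5.71 ≈ 1.009.
Distances: root-2 1.414 (Δ 0.405); 4:3 1.333 (Δ 0.324); 1:1 1.000 (Δ 0.009); 5:4 1.250 (Δ 0.241); golden ratio 1.618 (Δ 0.609).

1:1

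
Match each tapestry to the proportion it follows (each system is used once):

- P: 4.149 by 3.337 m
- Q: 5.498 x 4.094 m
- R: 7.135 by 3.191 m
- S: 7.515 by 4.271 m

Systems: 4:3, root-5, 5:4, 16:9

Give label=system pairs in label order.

P=5:4, Q=4:3, R=root-5, S=16:9

Ratios: P ≈ 1.243; Q ≈ 1.343; R ≈ 2.236; S ≈ 1.760.
Targets: 4:3 ≈ 1.333; root-5 ≈ 2.236; 5:4 ≈ 1.250; 16:9 ≈ 1.778.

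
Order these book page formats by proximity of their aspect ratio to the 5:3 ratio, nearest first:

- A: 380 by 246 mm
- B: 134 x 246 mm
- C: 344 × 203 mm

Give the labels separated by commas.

C, A, B

A: 380/246 ≈ 1.545 → |1.545 − 1.667| = 0.122
B: 246/134 ≈ 1.836 → |1.836 − 1.667| = 0.169
C: 344/203 ≈ 1.695 → |1.695 − 1.667| = 0.028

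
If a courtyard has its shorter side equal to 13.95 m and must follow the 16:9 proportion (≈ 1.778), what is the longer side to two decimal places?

24.80 m

16:9 ≈ 1.77778.
Longer side = 13.95 × 1.77778 ≈ 24.8000 → 24.80 m.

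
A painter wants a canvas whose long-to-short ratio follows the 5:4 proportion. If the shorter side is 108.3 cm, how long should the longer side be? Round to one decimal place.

135.4 cm

5:4 = 1.25000.
Longer side = 108.3 × 1.25000 ≈ 135.375 → 135.4 cm.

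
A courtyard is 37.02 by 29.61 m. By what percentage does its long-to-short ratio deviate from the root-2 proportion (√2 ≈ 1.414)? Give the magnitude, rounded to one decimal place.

11.6%

Ratio = 37.02 / 29.61 ≈ 1.2503.
Ideal root-2 ≈ 1.4142. |1.2503 − 1.4142| / 1.4142 ≈ 11.59% → 11.6%.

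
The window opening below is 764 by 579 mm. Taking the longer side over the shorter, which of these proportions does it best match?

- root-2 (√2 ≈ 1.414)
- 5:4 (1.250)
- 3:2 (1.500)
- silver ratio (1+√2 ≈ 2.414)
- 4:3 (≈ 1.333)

4:3

764/579 ≈ 1.320. Nearest candidates are 4:3 (1.333, off by 0.013) and 5:4 (1.250, off by 0.070).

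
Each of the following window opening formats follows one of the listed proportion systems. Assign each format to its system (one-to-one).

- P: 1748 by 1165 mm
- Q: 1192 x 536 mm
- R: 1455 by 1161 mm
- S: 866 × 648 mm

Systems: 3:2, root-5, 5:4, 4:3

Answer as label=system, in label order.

P=3:2, Q=root-5, R=5:4, S=4:3

Ratios: P ≈ 1.500; Q ≈ 2.224; R ≈ 1.253; S ≈ 1.336.
Targets: 3:2 ≈ 1.500; root-5 ≈ 2.236; 5:4 ≈ 1.250; 4:3 ≈ 1.333.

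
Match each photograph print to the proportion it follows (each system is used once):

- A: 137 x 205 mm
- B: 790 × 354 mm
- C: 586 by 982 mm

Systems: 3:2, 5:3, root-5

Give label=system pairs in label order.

A = 205/137 ≈ 1.496 → 3:2 (1.500)
B = 790/354 ≈ 2.232 → root-5 (2.236)
C = 982/586 ≈ 1.676 → 5:3 (1.667)

A=3:2, B=root-5, C=5:3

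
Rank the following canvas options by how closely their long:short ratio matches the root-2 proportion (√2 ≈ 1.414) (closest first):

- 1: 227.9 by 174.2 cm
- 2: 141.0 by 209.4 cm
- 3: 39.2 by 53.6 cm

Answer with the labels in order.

3, 2, 1

1: 227.9/174.2 ≈ 1.308 → |1.308 − 1.414| = 0.106
2: 209.4/141.0 ≈ 1.485 → |1.485 − 1.414| = 0.071
3: 53.6/39.2 ≈ 1.367 → |1.367 − 1.414| = 0.047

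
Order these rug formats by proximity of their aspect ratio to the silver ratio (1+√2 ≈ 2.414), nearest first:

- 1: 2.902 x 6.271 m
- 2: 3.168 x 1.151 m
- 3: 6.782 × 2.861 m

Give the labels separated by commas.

1: 6.271/2.902 ≈ 2.161 → |2.161 − 2.414| = 0.253
2: 3.168/1.151 ≈ 2.752 → |2.752 − 2.414| = 0.338
3: 6.782/2.861 ≈ 2.370 → |2.370 − 2.414| = 0.044

3, 1, 2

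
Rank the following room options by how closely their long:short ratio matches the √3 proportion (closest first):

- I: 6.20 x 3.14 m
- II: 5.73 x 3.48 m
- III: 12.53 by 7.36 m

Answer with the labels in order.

I: 6.20/3.14 ≈ 1.975 → |1.975 − 1.732| = 0.243
II: 5.73/3.48 ≈ 1.647 → |1.647 − 1.732| = 0.085
III: 12.53/7.36 ≈ 1.702 → |1.702 − 1.732| = 0.030

III, II, I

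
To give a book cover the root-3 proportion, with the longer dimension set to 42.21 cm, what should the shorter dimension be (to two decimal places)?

root-3 ≈ 1.73205.
Shorter side = 42.21 ÷ 1.73205 ≈ 24.3700 → 24.37 cm.

24.37 cm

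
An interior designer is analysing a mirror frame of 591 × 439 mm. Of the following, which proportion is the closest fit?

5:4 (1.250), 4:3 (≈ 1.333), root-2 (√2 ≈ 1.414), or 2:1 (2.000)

591/439 ≈ 1.346. Nearest candidates are 4:3 (1.333, off by 0.013) and root-2 (1.414, off by 0.068).

4:3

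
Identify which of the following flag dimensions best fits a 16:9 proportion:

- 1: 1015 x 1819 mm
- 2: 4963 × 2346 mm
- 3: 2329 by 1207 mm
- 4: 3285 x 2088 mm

Ratios (long/short): 1 ≈ 1.792; 2 ≈ 2.116; 3 ≈ 1.930; 4 ≈ 1.573.
16:9 ≈ 1.778; option 1 is nearest (Δ 0.014).

1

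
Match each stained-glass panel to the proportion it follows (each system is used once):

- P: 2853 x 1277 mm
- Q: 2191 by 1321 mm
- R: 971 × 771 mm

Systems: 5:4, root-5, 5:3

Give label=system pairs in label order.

P=root-5, Q=5:3, R=5:4

P = 2853/1277 ≈ 2.234 → root-5 (2.236)
Q = 2191/1321 ≈ 1.659 → 5:3 (1.667)
R = 971/771 ≈ 1.259 → 5:4 (1.250)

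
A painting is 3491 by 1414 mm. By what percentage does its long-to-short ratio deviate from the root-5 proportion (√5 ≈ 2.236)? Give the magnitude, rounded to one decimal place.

Ratio = 3491 / 1414 ≈ 2.4689.
Ideal root-5 ≈ 2.2361. |2.4689 − 2.2361| / 2.2361 ≈ 10.41% → 10.4%.

10.4%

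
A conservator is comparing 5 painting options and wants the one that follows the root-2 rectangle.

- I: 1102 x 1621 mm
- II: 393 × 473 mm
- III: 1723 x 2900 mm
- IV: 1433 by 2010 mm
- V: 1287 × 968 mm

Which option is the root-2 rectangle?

Ratios (long/short): I ≈ 1.471; II ≈ 1.204; III ≈ 1.683; IV ≈ 1.403; V ≈ 1.330.
root-2 ≈ 1.414; option IV is nearest (Δ 0.011).

IV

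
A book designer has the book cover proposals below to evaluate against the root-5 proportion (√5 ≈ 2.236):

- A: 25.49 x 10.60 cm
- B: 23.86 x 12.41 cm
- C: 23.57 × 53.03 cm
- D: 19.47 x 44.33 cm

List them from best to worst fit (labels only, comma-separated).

Ratios: A = 25.49 / 10.60 ≈ 2.405; B = 23.86 / 12.41 ≈ 1.923; C = 53.03 / 23.57 ≈ 2.250; D = 44.33 / 19.47 ≈ 2.277.
|Δ from 2.236|: A 0.169; B 0.313; C 0.014; D 0.041.

C, D, A, B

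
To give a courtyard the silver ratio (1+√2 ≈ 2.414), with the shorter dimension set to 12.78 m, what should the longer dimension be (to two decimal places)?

30.85 m

silver ratio ≈ 2.41421.
Longer side = 12.78 × 2.41421 ≈ 30.8536 → 30.85 m.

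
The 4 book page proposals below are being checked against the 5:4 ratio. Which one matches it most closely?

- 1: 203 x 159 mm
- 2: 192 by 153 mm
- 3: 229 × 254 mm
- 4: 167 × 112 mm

Ratios (long/short): 1 ≈ 1.277; 2 ≈ 1.255; 3 ≈ 1.109; 4 ≈ 1.491.
5:4 ≈ 1.250; option 2 is nearest (Δ 0.005).

2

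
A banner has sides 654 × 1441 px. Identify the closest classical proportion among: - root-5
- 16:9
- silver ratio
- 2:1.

1441/654 ≈ 2.203. Nearest candidates are root-5 (2.236, off by 0.033) and 2:1 (2.000, off by 0.203).

root-5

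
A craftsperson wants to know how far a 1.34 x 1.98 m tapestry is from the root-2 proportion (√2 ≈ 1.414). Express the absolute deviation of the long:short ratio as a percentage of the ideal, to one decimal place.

4.5%

Ratio = 1.98 / 1.34 ≈ 1.4776.
Ideal root-2 ≈ 1.4142. |1.4776 − 1.4142| / 1.4142 ≈ 4.48% → 4.5%.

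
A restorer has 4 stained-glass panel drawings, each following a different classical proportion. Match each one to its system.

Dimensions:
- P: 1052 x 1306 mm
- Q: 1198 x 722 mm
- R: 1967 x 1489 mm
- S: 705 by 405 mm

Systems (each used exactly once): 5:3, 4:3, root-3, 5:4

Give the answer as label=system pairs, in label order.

Ratios: P ≈ 1.241; Q ≈ 1.659; R ≈ 1.321; S ≈ 1.741.
Targets: 5:3 ≈ 1.667; 4:3 ≈ 1.333; root-3 ≈ 1.732; 5:4 ≈ 1.250.

P=5:4, Q=5:3, R=4:3, S=root-3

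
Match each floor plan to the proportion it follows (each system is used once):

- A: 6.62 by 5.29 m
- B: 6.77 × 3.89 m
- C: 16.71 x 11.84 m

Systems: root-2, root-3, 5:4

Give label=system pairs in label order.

A = 6.62/5.29 ≈ 1.251 → 5:4 (1.250)
B = 6.77/3.89 ≈ 1.740 → root-3 (1.732)
C = 16.71/11.84 ≈ 1.411 → root-2 (1.414)

A=5:4, B=root-3, C=root-2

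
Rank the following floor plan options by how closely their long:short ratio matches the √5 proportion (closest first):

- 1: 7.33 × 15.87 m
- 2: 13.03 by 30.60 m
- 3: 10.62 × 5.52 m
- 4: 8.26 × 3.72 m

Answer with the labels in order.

1: 15.87/7.33 ≈ 2.165 → |2.165 − 2.236| = 0.071
2: 30.60/13.03 ≈ 2.348 → |2.348 − 2.236| = 0.112
3: 10.62/5.52 ≈ 1.924 → |1.924 − 2.236| = 0.312
4: 8.26/3.72 ≈ 2.220 → |2.220 − 2.236| = 0.016

4, 1, 2, 3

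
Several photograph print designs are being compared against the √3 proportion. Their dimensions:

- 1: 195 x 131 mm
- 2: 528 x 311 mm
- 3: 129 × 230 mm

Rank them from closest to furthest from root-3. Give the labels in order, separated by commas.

1: 195/131 ≈ 1.489 → |1.489 − 1.732| = 0.243
2: 528/311 ≈ 1.698 → |1.698 − 1.732| = 0.034
3: 230/129 ≈ 1.783 → |1.783 − 1.732| = 0.051

2, 3, 1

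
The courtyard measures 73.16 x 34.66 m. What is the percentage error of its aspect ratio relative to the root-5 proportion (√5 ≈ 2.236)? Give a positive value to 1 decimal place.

Ratio = 73.16 / 34.66 ≈ 2.1108.
Ideal root-5 ≈ 2.2361. |2.1108 − 2.2361| / 2.2361 ≈ 5.60% → 5.6%.

5.6%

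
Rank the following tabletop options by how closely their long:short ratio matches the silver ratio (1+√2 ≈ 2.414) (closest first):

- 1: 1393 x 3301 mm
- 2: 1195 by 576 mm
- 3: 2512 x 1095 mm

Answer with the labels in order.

1, 3, 2

Ratios: 1 = 3301 / 1393 ≈ 2.370; 2 = 1195 / 576 ≈ 2.075; 3 = 2512 / 1095 ≈ 2.294.
|Δ from 2.414|: 1 0.044; 2 0.339; 3 0.120.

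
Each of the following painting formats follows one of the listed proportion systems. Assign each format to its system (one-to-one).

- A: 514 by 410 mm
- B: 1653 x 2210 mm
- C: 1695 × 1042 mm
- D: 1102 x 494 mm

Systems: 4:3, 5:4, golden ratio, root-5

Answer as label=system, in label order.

Ratios: A ≈ 1.254; B ≈ 1.337; C ≈ 1.627; D ≈ 2.231.
Targets: 4:3 ≈ 1.333; 5:4 ≈ 1.250; golden ratio ≈ 1.618; root-5 ≈ 2.236.

A=5:4, B=4:3, C=golden ratio, D=root-5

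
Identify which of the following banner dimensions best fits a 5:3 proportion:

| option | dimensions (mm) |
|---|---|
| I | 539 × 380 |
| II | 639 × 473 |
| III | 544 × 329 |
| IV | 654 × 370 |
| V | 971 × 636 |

III

Ratios (long/short): I ≈ 1.418; II ≈ 1.351; III ≈ 1.653; IV ≈ 1.768; V ≈ 1.527.
5:3 ≈ 1.667; option III is nearest (Δ 0.014).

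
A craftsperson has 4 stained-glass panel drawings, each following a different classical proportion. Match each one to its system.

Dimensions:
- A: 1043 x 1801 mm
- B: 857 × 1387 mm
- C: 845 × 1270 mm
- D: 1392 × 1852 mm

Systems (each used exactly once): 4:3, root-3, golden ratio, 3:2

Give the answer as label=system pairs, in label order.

A=root-3, B=golden ratio, C=3:2, D=4:3

Ratios: A ≈ 1.727; B ≈ 1.618; C ≈ 1.503; D ≈ 1.330.
Targets: 4:3 ≈ 1.333; root-3 ≈ 1.732; golden ratio ≈ 1.618; 3:2 ≈ 1.500.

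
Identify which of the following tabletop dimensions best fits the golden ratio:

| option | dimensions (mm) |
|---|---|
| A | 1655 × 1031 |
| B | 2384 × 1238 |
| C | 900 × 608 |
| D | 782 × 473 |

A

Ratios (long/short): A ≈ 1.605; B ≈ 1.926; C ≈ 1.480; D ≈ 1.653.
golden ratio ≈ 1.618; option A is nearest (Δ 0.013).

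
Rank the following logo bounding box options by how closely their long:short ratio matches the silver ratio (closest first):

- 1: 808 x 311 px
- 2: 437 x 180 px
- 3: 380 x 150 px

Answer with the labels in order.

2, 3, 1

1: 808/311 ≈ 2.598 → |2.598 − 2.414| = 0.184
2: 437/180 ≈ 2.428 → |2.428 − 2.414| = 0.014
3: 380/150 ≈ 2.533 → |2.533 − 2.414| = 0.119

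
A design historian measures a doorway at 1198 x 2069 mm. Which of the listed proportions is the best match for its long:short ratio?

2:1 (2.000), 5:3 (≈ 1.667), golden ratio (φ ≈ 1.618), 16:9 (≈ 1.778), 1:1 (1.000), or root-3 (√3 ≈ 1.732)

root-3

Ratio = 2069 / 1198 ≈ 1.727.
Distances: 2:1 2.000 (Δ 0.273); 5:3 1.667 (Δ 0.060); golden ratio 1.618 (Δ 0.109); 16:9 1.778 (Δ 0.051); 1:1 1.000 (Δ 0.727); root-3 1.732 (Δ 0.005).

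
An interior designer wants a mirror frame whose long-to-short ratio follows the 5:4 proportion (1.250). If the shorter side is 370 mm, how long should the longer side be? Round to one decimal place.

462.5 mm

5:4 = 1.25000.
Longer side = 370 × 1.25000 ≈ 462.500 → 462.5 mm.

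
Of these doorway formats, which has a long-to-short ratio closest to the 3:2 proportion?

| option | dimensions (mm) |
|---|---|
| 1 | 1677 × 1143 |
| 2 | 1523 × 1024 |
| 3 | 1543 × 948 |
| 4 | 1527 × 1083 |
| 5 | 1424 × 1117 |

2

Target 3:2 ≈ 1.500.
1: 1.467 (Δ0.033)  2: 1.487 (Δ0.013)  3: 1.628 (Δ0.128)  4: 1.410 (Δ0.090)  5: 1.275 (Δ0.225)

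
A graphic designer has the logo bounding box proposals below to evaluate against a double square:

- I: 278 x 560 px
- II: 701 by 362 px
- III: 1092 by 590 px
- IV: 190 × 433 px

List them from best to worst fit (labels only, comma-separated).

I, II, III, IV

Ratios: I = 560 / 278 ≈ 2.014; II = 701 / 362 ≈ 1.936; III = 1092 / 590 ≈ 1.851; IV = 433 / 190 ≈ 2.279.
|Δ from 2.000|: I 0.014; II 0.064; III 0.149; IV 0.279.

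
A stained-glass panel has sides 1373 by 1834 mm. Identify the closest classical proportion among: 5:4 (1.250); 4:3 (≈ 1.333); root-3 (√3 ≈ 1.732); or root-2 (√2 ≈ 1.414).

4:3

Ratio = 1834 / 1373 ≈ 1.336.
Distances: 5:4 1.250 (Δ 0.086); 4:3 1.333 (Δ 0.003); root-3 1.732 (Δ 0.396); root-2 1.414 (Δ 0.078).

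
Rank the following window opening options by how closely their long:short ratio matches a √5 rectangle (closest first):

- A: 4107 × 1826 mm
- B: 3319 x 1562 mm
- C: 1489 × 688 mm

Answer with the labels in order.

A: 4107/1826 ≈ 2.249 → |2.249 − 2.236| = 0.013
B: 3319/1562 ≈ 2.125 → |2.125 − 2.236| = 0.111
C: 1489/688 ≈ 2.164 → |2.164 − 2.236| = 0.072

A, C, B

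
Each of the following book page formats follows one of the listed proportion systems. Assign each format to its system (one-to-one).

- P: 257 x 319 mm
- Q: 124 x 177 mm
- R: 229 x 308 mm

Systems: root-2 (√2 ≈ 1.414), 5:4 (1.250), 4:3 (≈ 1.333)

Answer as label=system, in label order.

P=5:4, Q=root-2, R=4:3

P = 319/257 ≈ 1.241 → 5:4 (1.250)
Q = 177/124 ≈ 1.427 → root-2 (1.414)
R = 308/229 ≈ 1.345 → 4:3 (1.333)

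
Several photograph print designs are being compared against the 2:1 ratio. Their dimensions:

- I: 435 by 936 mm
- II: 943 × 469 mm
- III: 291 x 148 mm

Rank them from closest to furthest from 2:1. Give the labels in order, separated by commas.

II, III, I

Ratios: I = 936 / 435 ≈ 2.152; II = 943 / 469 ≈ 2.011; III = 291 / 148 ≈ 1.966.
|Δ from 2.000|: I 0.152; II 0.011; III 0.034.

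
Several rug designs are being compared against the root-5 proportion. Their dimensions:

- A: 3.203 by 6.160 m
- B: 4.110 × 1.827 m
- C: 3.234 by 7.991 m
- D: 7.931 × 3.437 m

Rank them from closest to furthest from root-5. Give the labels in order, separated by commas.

A: 6.160/3.203 ≈ 1.923 → |1.923 − 2.236| = 0.313
B: 4.110/1.827 ≈ 2.250 → |2.250 − 2.236| = 0.014
C: 7.991/3.234 ≈ 2.471 → |2.471 − 2.236| = 0.235
D: 7.931/3.437 ≈ 2.308 → |2.308 − 2.236| = 0.072

B, D, C, A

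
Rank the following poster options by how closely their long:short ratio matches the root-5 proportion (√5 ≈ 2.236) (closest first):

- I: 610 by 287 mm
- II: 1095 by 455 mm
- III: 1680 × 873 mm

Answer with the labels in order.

I, II, III

I: 610/287 ≈ 2.125 → |2.125 − 2.236| = 0.111
II: 1095/455 ≈ 2.407 → |2.407 − 2.236| = 0.171
III: 1680/873 ≈ 1.924 → |1.924 − 2.236| = 0.312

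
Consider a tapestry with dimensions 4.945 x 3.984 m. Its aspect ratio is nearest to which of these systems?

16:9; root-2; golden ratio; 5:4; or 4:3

Ratio = 4.945 / 3.984 ≈ 1.241.
Distances: 16:9 1.778 (Δ 0.537); root-2 1.414 (Δ 0.173); golden ratio 1.618 (Δ 0.377); 5:4 1.250 (Δ 0.009); 4:3 1.333 (Δ 0.092).

5:4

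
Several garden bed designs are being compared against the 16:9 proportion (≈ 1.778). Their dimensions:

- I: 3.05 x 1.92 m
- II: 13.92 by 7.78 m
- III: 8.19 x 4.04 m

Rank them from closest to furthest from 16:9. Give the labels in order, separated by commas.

Ratios: I = 3.05 / 1.92 ≈ 1.589; II = 13.92 / 7.78 ≈ 1.789; III = 8.19 / 4.04 ≈ 2.027.
|Δ from 1.778|: I 0.189; II 0.011; III 0.249.

II, I, III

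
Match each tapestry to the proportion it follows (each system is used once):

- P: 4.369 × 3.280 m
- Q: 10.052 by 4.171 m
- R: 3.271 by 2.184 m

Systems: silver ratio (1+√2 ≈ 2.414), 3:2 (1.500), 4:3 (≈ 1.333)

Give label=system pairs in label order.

Ratios: P ≈ 1.332; Q ≈ 2.410; R ≈ 1.498.
Targets: silver ratio ≈ 2.414; 3:2 ≈ 1.500; 4:3 ≈ 1.333.

P=4:3, Q=silver ratio, R=3:2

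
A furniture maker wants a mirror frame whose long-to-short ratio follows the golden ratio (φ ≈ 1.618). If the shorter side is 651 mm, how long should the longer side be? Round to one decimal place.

golden ratio ≈ 1.61803.
Longer side = 651 × 1.61803 ≈ 1053.338 → 1053.3 mm.

1053.3 mm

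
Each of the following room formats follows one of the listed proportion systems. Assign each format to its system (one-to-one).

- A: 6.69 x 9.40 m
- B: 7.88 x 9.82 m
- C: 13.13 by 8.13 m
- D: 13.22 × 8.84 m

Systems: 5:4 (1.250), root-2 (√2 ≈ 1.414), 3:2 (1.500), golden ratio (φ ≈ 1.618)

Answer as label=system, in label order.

A=root-2, B=5:4, C=golden ratio, D=3:2

Ratios: A ≈ 1.405; B ≈ 1.246; C ≈ 1.615; D ≈ 1.495.
Targets: 5:4 ≈ 1.250; root-2 ≈ 1.414; 3:2 ≈ 1.500; golden ratio ≈ 1.618.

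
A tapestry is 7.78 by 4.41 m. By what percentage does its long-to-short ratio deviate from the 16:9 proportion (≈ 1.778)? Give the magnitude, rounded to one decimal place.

Ratio = 7.78 / 4.41 ≈ 1.7642.
Ideal 16:9 ≈ 1.7778. |1.7642 − 1.7778| / 1.7778 ≈ 0.76% → 0.8%.

0.8%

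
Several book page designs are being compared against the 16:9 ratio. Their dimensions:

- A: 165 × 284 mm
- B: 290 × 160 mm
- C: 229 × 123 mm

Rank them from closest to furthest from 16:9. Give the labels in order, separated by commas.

A: 284/165 ≈ 1.721 → |1.721 − 1.778| = 0.057
B: 290/160 ≈ 1.812 → |1.812 − 1.778| = 0.034
C: 229/123 ≈ 1.862 → |1.862 − 1.778| = 0.084

B, A, C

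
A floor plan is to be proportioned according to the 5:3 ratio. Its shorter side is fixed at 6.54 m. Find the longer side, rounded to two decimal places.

10.90 m

5:3 ≈ 1.66667.
Longer side = 6.54 × 1.66667 ≈ 10.9000 → 10.90 m.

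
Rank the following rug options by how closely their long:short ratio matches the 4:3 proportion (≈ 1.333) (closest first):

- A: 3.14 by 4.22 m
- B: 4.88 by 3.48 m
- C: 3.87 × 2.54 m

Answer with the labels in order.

A, B, C

Ratios: A = 4.22 / 3.14 ≈ 1.344; B = 4.88 / 3.48 ≈ 1.402; C = 3.87 / 2.54 ≈ 1.524.
|Δ from 1.333|: A 0.011; B 0.069; C 0.191.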